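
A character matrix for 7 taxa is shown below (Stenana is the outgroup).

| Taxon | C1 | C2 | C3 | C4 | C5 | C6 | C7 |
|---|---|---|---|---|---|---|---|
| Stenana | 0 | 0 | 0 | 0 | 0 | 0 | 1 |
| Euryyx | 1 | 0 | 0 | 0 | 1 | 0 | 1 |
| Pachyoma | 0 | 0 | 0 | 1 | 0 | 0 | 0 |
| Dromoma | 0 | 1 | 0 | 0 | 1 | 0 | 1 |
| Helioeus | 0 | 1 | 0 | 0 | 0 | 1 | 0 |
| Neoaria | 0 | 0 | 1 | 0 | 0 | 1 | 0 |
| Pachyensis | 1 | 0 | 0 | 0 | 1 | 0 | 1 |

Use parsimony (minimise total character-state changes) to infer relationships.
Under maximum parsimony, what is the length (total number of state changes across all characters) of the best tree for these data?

8

Character polarity is set by the outgroup: the derived state is whichever differs from the outgroup's state, so for C7 the derived state is '0', and for the remaining characters it is '1'.
Only Euryyx and Pachyensis show the derived state '1' for C1, supporting them as a clade.
C2 (state '1') occurs in Dromoma and Helioeus but conflicts with the nesting implied by the other characters — most parsimoniously interpreted as homoplasy.
C3: derived state '1' in Neoaria only — an autapomorphy, so it tells us nothing about relationships among taxa.
C4 (derived state '1') is unique to Pachyoma (autapomorphy; uninformative for grouping).
C5 (derived state '1') is shared by Dromoma, Euryyx, and Pachyensis — a synapomorphy uniting that clade.
C6: derived state '1' in Helioeus and Neoaria only — synapomorphy for {Helioeus, Neoaria}.
C7: derived state '0' in Helioeus, Neoaria, and Pachyoma only — synapomorphy for {Helioeus, Neoaria, Pachyoma}.
Most parsimonious ingroup topology: (((Euryyx,Pachyensis),Dromoma),(Pachyoma,(Helioeus,Neoaria))).
Changes per character on this tree: C1: 1; C2: 2; C3: 1; C4: 1; C5: 1; C6: 1; C7: 1.
Total = 8.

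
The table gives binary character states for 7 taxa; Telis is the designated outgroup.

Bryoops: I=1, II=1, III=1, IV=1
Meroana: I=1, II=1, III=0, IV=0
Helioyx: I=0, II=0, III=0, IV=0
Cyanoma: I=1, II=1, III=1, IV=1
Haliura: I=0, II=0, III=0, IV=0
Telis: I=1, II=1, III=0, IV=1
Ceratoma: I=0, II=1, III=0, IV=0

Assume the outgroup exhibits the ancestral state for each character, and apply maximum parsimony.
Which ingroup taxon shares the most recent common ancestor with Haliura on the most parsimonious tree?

Character polarity is set by the outgroup: the derived state is whichever differs from the outgroup's state, so for I, II, IV the derived state is '0', and for the remaining characters it is '1'.
I: derived state '0' in Ceratoma, Haliura, and Helioyx only — synapomorphy for {Ceratoma, Haliura, Helioyx}.
II (derived state '0') is shared by Haliura and Helioyx — a synapomorphy uniting that clade.
III: derived state '1' in Bryoops and Cyanoma only — synapomorphy for {Bryoops, Cyanoma}.
IV: derived state '0' in Ceratoma, Haliura, Helioyx, and Meroana only — synapomorphy for {Ceratoma, Haliura, Helioyx, Meroana}.
Most parsimonious ingroup topology: ((((Helioyx,Haliura),Ceratoma),Meroana),(Bryoops,Cyanoma)).
Haliura and Helioyx form a cherry on this tree, so they are sister taxa.

Helioyx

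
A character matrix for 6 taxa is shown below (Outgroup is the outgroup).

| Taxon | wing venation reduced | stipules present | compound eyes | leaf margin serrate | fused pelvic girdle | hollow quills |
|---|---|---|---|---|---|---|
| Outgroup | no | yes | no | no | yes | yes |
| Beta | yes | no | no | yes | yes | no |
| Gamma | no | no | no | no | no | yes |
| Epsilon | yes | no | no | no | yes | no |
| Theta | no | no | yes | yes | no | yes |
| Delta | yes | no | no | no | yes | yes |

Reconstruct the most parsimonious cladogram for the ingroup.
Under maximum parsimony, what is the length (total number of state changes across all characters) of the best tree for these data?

7

Character polarity is set by the outgroup: the derived state is whichever differs from the outgroup's state, so for stipules present, fused pelvic girdle, hollow quills the derived state is 'no', and for the remaining characters it is 'yes'.
wing venation reduced (derived state 'yes') is shared by Beta, Delta, and Epsilon — a synapomorphy uniting that clade.
All ingroup taxa share the derived state 'no' for stipules present; it defines the ingroup but does not resolve relationships within it.
compound eyes (derived state 'yes') is unique to Theta (autapomorphy; uninformative for grouping).
leaf margin serrate groups Beta and Theta, which is incompatible with the clades supported by the remaining characters; treating it as convergent (homoplasy) costs fewer steps than any alternative tree.
Only Gamma and Theta show the derived state 'no' for fused pelvic girdle, supporting them as a clade.
hollow quills (derived state 'no') is shared by Beta and Epsilon — a synapomorphy uniting that clade.
Most parsimonious ingroup topology: (((Beta,Epsilon),Delta),(Gamma,Theta)).
Changes per character on this tree: wing venation reduced: 1; stipules present: 1; compound eyes: 1; leaf margin serrate: 2; fused pelvic girdle: 1; hollow quills: 1.
Total = 7.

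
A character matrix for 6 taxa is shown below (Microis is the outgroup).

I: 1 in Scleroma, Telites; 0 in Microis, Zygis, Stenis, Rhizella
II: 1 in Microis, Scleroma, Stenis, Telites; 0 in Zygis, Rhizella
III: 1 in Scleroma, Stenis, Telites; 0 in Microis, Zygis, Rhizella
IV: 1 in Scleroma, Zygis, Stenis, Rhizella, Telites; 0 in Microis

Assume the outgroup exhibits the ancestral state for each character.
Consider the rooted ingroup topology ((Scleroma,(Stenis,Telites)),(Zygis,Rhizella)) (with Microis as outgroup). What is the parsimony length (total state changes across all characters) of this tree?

5

Map each character onto ((Scleroma,(Stenis,Telites)),(Zygis,Rhizella)) (rooted by Microis) and count the minimum state changes it requires (Fitch parsimony):
I: 2; II: 1; III: 1; IV: 1.
Total tree length = 5.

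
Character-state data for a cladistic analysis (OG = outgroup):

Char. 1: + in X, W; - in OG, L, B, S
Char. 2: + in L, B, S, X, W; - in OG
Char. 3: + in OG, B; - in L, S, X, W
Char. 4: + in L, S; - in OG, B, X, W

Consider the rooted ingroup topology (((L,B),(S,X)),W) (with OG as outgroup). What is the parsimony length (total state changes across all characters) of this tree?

Map each character onto (((L,B),(S,X)),W) (rooted by OG) and count the minimum state changes it requires (Fitch parsimony):
Char. 1: 2; Char. 2: 1; Char. 3: 2; Char. 4: 2.
Total tree length = 7.

7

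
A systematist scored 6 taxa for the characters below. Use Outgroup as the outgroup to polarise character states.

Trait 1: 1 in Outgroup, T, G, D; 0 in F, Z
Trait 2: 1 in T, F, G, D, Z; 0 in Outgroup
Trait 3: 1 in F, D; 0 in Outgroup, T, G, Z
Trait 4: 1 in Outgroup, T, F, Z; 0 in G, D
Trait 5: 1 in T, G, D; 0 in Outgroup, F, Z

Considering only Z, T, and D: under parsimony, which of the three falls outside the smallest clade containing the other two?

Z

Character polarity is set by the outgroup: the derived state is whichever differs from the outgroup's state, so for Trait 1, Trait 4 the derived state is '0', and for the remaining characters it is '1'.
Trait 1 (derived state '0') is shared by F and Z — a synapomorphy uniting that clade.
All ingroup taxa share the derived state '1' for Trait 2; it defines the ingroup but does not resolve relationships within it.
Trait 3 (state '1') occurs in D and F but conflicts with the nesting implied by the other characters — most parsimoniously interpreted as homoplasy.
Trait 4: derived state '0' in D and G only — synapomorphy for {D, G}.
Only D, G, and T show the derived state '1' for Trait 5, supporting them as a clade.
Most parsimonious ingroup topology: ((T,(G,D)),(F,Z)).
T and D share a more recent common ancestor with each other than either does with Z, so Z is the least closely related of the three.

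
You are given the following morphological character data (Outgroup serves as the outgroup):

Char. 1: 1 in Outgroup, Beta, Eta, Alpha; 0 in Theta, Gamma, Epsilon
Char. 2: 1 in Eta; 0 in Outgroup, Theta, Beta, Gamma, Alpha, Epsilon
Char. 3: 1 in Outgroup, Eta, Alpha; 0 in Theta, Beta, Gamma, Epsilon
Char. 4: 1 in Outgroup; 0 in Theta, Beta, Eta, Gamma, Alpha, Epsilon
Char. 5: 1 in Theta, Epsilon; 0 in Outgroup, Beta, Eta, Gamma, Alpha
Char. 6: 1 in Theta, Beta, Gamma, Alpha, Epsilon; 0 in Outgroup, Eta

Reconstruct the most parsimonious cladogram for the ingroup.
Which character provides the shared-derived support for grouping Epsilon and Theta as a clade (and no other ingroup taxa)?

Char. 5

Character polarity is set by the outgroup: the derived state is whichever differs from the outgroup's state, so for Char. 1, Char. 3, Char. 4 the derived state is '0', and for the remaining characters it is '1'.
Char. 1: derived state '0' in Epsilon, Gamma, and Theta only — synapomorphy for {Epsilon, Gamma, Theta}.
Char. 2 (derived state '1') is unique to Eta (autapomorphy; uninformative for grouping).
Only Beta, Epsilon, Gamma, and Theta show the derived state '0' for Char. 3, supporting them as a clade.
All ingroup taxa share the derived state '0' for Char. 4; it defines the ingroup but does not resolve relationships within it.
Char. 5: derived state '1' in Epsilon and Theta only — synapomorphy for {Epsilon, Theta}.
Char. 6: derived state '1' in Alpha, Beta, Epsilon, Gamma, and Theta only — synapomorphy for {Alpha, Beta, Epsilon, Gamma, Theta}.
Most parsimonious ingroup topology: (((((Theta,Epsilon),Gamma),Beta),Alpha),Eta).
The clade {Epsilon, Theta} is supported by Char. 5: its derived state '1' occurs in exactly those taxa and in no other taxon (including the outgroup).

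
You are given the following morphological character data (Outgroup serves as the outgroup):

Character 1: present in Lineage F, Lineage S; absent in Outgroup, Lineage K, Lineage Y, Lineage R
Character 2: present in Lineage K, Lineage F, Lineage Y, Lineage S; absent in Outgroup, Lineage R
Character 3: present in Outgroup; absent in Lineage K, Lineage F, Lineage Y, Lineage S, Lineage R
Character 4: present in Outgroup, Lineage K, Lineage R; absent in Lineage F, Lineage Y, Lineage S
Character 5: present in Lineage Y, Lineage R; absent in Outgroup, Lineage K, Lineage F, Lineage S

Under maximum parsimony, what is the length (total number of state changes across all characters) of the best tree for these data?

6

Character polarity is set by the outgroup: the derived state is whichever differs from the outgroup's state, so for Character 3, Character 4 the derived state is 'absent', and for the remaining characters it is 'present'.
Character 1: derived state 'present' in Lineage F and Lineage S only — synapomorphy for {Lineage F, Lineage S}.
Character 2: derived state 'present' in Lineage F, Lineage K, Lineage S, and Lineage Y only — synapomorphy for {Lineage F, Lineage K, Lineage S, Lineage Y}.
Character 3 (derived state 'absent') is shared by all ingroup taxa — unites the whole ingroup.
Character 4: derived state 'absent' in Lineage F, Lineage S, and Lineage Y only — synapomorphy for {Lineage F, Lineage S, Lineage Y}.
Character 5 groups Lineage R and Lineage Y, which is incompatible with the clades supported by the remaining characters; treating it as convergent (homoplasy) costs fewer steps than any alternative tree.
Most parsimonious ingroup topology: ((Lineage K,((Lineage F,Lineage S),Lineage Y)),Lineage R).
Changes per character on this tree: Character 1: 1; Character 2: 1; Character 3: 1; Character 4: 1; Character 5: 2.
Total = 6.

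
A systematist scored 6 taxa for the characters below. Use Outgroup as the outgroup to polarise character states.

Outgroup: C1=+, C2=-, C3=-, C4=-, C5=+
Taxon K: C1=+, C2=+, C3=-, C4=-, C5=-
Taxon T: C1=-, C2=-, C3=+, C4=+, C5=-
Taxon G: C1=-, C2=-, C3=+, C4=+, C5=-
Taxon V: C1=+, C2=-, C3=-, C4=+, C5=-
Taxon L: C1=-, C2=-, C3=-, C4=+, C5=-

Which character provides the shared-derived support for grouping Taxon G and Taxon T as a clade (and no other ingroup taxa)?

C3

Character polarity is set by the outgroup: the derived state is whichever differs from the outgroup's state, so for C1, C5 the derived state is '-', and for the remaining characters it is '+'.
Only Taxon G, Taxon L, and Taxon T show the derived state '-' for C1, supporting them as a clade.
C2 (derived state '+') is unique to Taxon K (autapomorphy; uninformative for grouping).
C3: derived state '+' in Taxon G and Taxon T only — synapomorphy for {Taxon G, Taxon T}.
Only Taxon G, Taxon L, Taxon T, and Taxon V show the derived state '+' for C4, supporting them as a clade.
All ingroup taxa share the derived state '-' for C5; it defines the ingroup but does not resolve relationships within it.
Most parsimonious ingroup topology: (Taxon K,(((Taxon T,Taxon G),Taxon L),Taxon V)).
The clade {Taxon G, Taxon T} is supported by C3: its derived state '+' occurs in exactly those taxa and in no other taxon (including the outgroup).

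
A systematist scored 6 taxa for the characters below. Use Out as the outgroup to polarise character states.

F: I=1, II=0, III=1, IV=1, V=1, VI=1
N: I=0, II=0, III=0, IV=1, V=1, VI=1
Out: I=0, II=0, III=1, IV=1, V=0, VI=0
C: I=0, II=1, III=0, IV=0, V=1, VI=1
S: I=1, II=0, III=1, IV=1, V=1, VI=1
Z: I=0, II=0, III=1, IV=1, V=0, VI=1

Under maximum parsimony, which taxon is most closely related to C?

Character polarity is set by the outgroup: the derived state is whichever differs from the outgroup's state, so for III, IV the derived state is '0', and for the remaining characters it is '1'.
Only F and S show the derived state '1' for I, supporting them as a clade.
II: derived state '1' in C only — an autapomorphy, so it tells us nothing about relationships among taxa.
III (derived state '0') is shared by C and N — a synapomorphy uniting that clade.
IV (derived state '0') is unique to C (autapomorphy; uninformative for grouping).
V (derived state '1') is shared by C, F, N, and S — a synapomorphy uniting that clade.
VI (derived state '1') is shared by all ingroup taxa — unites the whole ingroup.
Most parsimonious ingroup topology: (((F,S),(N,C)),Z).
C and N form a cherry on this tree, so they are sister taxa.

N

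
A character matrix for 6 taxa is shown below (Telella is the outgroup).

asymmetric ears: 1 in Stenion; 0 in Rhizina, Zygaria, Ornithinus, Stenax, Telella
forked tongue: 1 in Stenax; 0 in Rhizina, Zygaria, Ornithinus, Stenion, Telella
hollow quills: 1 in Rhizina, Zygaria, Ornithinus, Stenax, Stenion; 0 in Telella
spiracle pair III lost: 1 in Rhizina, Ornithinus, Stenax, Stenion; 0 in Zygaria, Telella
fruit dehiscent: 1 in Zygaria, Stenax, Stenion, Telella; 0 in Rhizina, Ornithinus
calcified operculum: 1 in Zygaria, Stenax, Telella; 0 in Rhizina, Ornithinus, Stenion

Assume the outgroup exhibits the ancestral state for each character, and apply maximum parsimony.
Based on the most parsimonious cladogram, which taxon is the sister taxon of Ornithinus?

Rhizina

Character polarity is set by the outgroup: the derived state is whichever differs from the outgroup's state, so for fruit dehiscent, calcified operculum the derived state is '0', and for the remaining characters it is '1'.
asymmetric ears: derived state '1' in Stenion only — an autapomorphy, so it tells us nothing about relationships among taxa.
forked tongue (derived state '1') is unique to Stenax (autapomorphy; uninformative for grouping).
hollow quills (derived state '1') is shared by all ingroup taxa — unites the whole ingroup.
spiracle pair III lost: derived state '1' in Ornithinus, Rhizina, Stenax, and Stenion only — synapomorphy for {Ornithinus, Rhizina, Stenax, Stenion}.
fruit dehiscent (derived state '0') is shared by Ornithinus and Rhizina — a synapomorphy uniting that clade.
calcified operculum: derived state '0' in Ornithinus, Rhizina, and Stenion only — synapomorphy for {Ornithinus, Rhizina, Stenion}.
Most parsimonious ingroup topology: ((((Ornithinus,Rhizina),Stenion),Stenax),Zygaria).
Ornithinus and Rhizina form a cherry on this tree, so they are sister taxa.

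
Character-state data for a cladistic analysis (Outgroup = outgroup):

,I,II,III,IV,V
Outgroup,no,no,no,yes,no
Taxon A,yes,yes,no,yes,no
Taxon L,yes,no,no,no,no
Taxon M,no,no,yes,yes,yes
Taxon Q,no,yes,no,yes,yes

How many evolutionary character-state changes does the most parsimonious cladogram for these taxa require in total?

6

Character polarity is set by the outgroup: the derived state is whichever differs from the outgroup's state, so for IV the derived state is 'no', and for the remaining characters it is 'yes'.
Only Taxon A and Taxon L show the derived state 'yes' for I, supporting them as a clade.
II groups Taxon A and Taxon Q, which is incompatible with the clades supported by the remaining characters; treating it as convergent (homoplasy) costs fewer steps than any alternative tree.
III (derived state 'yes') is unique to Taxon M (autapomorphy; uninformative for grouping).
IV: derived state 'no' in Taxon L only — an autapomorphy, so it tells us nothing about relationships among taxa.
V: derived state 'yes' in Taxon M and Taxon Q only — synapomorphy for {Taxon M, Taxon Q}.
Most parsimonious ingroup topology: ((Taxon A,Taxon L),(Taxon M,Taxon Q)).
Changes per character on this tree: I: 1; II: 2; III: 1; IV: 1; V: 1.
Total = 6.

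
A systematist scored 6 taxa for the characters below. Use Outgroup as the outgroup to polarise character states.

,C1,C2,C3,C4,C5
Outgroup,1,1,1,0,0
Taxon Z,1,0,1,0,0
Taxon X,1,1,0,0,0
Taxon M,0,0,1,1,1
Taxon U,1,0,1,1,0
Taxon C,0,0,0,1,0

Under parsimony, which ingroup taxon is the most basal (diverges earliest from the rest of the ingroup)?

Taxon X

Character polarity is set by the outgroup: the derived state is whichever differs from the outgroup's state, so for C1, C2, C3 the derived state is '0', and for the remaining characters it is '1'.
C1: derived state '0' in Taxon C and Taxon M only — synapomorphy for {Taxon C, Taxon M}.
Only Taxon C, Taxon M, Taxon U, and Taxon Z show the derived state '0' for C2, supporting them as a clade.
C3 (state '0') occurs in Taxon C and Taxon X but conflicts with the nesting implied by the other characters — most parsimoniously interpreted as homoplasy.
C4 (derived state '1') is shared by Taxon C, Taxon M, and Taxon U — a synapomorphy uniting that clade.
C5: derived state '1' in Taxon M only — an autapomorphy, so it tells us nothing about relationships among taxa.
Most parsimonious ingroup topology: ((Taxon Z,((Taxon M,Taxon C),Taxon U)),Taxon X).
Taxon X is sister to the clade containing all other ingroup taxa, so it is the earliest-diverging (most basal) ingroup lineage.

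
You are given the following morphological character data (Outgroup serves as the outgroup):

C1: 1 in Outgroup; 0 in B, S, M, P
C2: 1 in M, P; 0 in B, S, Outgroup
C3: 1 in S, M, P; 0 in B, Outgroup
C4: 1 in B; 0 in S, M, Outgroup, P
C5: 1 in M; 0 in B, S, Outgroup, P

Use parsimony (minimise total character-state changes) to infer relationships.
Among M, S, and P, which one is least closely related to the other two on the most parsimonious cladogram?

S

Character polarity is set by the outgroup: the derived state is whichever differs from the outgroup's state, so for C1 the derived state is '0', and for the remaining characters it is '1'.
C1 (derived state '0') is shared by all ingroup taxa — unites the whole ingroup.
C2 (derived state '1') is shared by M and P — a synapomorphy uniting that clade.
C3 (derived state '1') is shared by M, P, and S — a synapomorphy uniting that clade.
C4: derived state '1' in B only — an autapomorphy, so it tells us nothing about relationships among taxa.
C5: derived state '1' in M only — an autapomorphy, so it tells us nothing about relationships among taxa.
Most parsimonious ingroup topology: (((P,M),S),B).
M and P share a more recent common ancestor with each other than either does with S, so S is the least closely related of the three.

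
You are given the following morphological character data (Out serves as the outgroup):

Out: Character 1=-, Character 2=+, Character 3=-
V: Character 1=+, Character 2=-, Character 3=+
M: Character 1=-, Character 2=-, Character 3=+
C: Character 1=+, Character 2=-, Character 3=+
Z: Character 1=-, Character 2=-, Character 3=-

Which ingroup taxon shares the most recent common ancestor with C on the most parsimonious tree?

Character polarity is set by the outgroup: the derived state is whichever differs from the outgroup's state, so for Character 2 the derived state is '-', and for the remaining characters it is '+'.
Character 1: derived state '+' in C and V only — synapomorphy for {C, V}.
Character 2 (derived state '-') is shared by all ingroup taxa — unites the whole ingroup.
Character 3: derived state '+' in C, M, and V only — synapomorphy for {C, M, V}.
Most parsimonious ingroup topology: (((V,C),M),Z).
C and V form a cherry on this tree, so they are sister taxa.

V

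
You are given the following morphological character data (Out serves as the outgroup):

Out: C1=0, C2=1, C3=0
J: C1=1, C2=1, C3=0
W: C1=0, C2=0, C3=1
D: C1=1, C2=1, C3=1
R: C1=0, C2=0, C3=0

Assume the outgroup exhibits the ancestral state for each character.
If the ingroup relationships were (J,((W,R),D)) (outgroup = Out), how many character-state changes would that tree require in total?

5

Map each character onto (J,((W,R),D)) (rooted by Out) and count the minimum state changes it requires (Fitch parsimony):
C1: 2; C2: 1; C3: 2.
Total tree length = 5.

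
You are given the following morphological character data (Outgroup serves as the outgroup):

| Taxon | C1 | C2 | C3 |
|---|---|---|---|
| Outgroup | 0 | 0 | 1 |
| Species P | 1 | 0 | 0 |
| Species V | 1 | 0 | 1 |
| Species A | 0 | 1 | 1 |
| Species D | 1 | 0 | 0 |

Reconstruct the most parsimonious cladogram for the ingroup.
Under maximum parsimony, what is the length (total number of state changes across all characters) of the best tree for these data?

Character polarity is set by the outgroup: the derived state is whichever differs from the outgroup's state, so for C3 the derived state is '0', and for the remaining characters it is '1'.
Only Species D, Species P, and Species V show the derived state '1' for C1, supporting them as a clade.
C2: derived state '1' in Species A only — an autapomorphy, so it tells us nothing about relationships among taxa.
Only Species D and Species P show the derived state '0' for C3, supporting them as a clade.
Most parsimonious ingroup topology: (((Species P,Species D),Species V),Species A).
Changes per character on this tree: C1: 1; C2: 1; C3: 1.
Total = 3.

3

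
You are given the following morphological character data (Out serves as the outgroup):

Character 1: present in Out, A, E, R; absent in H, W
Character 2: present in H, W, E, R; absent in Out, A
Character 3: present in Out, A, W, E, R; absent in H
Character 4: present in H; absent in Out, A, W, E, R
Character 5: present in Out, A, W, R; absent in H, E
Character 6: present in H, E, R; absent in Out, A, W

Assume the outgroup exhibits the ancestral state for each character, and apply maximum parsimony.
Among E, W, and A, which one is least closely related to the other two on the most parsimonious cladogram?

A

Character polarity is set by the outgroup: the derived state is whichever differs from the outgroup's state, so for Character 1, Character 3, Character 5 the derived state is 'absent', and for the remaining characters it is 'present'.
Character 1 (state 'absent') occurs in H and W but conflicts with the nesting implied by the other characters — most parsimoniously interpreted as homoplasy.
Only E, H, R, and W show the derived state 'present' for Character 2, supporting them as a clade.
Character 3: derived state 'absent' in H only — an autapomorphy, so it tells us nothing about relationships among taxa.
Character 4: derived state 'present' in H only — an autapomorphy, so it tells us nothing about relationships among taxa.
Character 5: derived state 'absent' in E and H only — synapomorphy for {E, H}.
Only E, H, and R show the derived state 'present' for Character 6, supporting them as a clade.
Most parsimonious ingroup topology: (A,(((H,E),R),W)).
W and E share a more recent common ancestor with each other than either does with A, so A is the least closely related of the three.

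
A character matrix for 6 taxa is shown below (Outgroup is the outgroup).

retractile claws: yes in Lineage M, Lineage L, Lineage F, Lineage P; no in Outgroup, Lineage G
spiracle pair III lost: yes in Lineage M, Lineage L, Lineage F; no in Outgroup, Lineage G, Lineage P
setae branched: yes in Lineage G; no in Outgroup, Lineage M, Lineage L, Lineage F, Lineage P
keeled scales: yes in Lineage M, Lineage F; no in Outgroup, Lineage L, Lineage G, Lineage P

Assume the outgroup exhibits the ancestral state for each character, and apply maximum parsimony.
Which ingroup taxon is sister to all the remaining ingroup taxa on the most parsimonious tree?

Lineage G

The outgroup has state 'no' for every character, so 'yes' is the derived state throughout.
retractile claws (derived state 'yes') is shared by Lineage F, Lineage L, Lineage M, and Lineage P — a synapomorphy uniting that clade.
Only Lineage F, Lineage L, and Lineage M show the derived state 'yes' for spiracle pair III lost, supporting them as a clade.
setae branched (derived state 'yes') is unique to Lineage G (autapomorphy; uninformative for grouping).
keeled scales: derived state 'yes' in Lineage F and Lineage M only — synapomorphy for {Lineage F, Lineage M}.
Most parsimonious ingroup topology: ((((Lineage M,Lineage F),Lineage L),Lineage P),Lineage G).
Lineage G is sister to the clade containing all other ingroup taxa, so it is the earliest-diverging (most basal) ingroup lineage.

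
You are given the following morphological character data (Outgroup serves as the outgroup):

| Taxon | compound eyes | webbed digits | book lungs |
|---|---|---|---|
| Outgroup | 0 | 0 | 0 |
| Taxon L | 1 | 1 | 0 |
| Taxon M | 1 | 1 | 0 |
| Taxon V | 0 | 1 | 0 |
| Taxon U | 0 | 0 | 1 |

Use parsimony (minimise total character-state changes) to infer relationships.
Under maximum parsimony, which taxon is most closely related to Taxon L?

Taxon M

The outgroup has state '0' for every character, so '1' is the derived state throughout.
compound eyes: derived state '1' in Taxon L and Taxon M only — synapomorphy for {Taxon L, Taxon M}.
webbed digits (derived state '1') is shared by Taxon L, Taxon M, and Taxon V — a synapomorphy uniting that clade.
book lungs (derived state '1') is unique to Taxon U (autapomorphy; uninformative for grouping).
Most parsimonious ingroup topology: (((Taxon L,Taxon M),Taxon V),Taxon U).
Taxon L and Taxon M form a cherry on this tree, so they are sister taxa.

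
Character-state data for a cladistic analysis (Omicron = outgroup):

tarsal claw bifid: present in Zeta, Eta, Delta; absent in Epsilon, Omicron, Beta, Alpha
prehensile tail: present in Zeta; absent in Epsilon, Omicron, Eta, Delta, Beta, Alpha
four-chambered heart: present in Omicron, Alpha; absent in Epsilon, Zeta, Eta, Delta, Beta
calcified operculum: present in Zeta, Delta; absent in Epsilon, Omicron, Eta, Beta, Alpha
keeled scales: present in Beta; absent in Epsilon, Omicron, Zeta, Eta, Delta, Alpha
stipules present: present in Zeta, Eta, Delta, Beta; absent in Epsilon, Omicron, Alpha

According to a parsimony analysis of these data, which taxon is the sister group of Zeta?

Character polarity is set by the outgroup: the derived state is whichever differs from the outgroup's state, so for four-chambered heart the derived state is 'absent', and for the remaining characters it is 'present'.
tarsal claw bifid (derived state 'present') is shared by Delta, Eta, and Zeta — a synapomorphy uniting that clade.
prehensile tail (derived state 'present') is unique to Zeta (autapomorphy; uninformative for grouping).
Only Beta, Delta, Epsilon, Eta, and Zeta show the derived state 'absent' for four-chambered heart, supporting them as a clade.
Only Delta and Zeta show the derived state 'present' for calcified operculum, supporting them as a clade.
keeled scales: derived state 'present' in Beta only — an autapomorphy, so it tells us nothing about relationships among taxa.
stipules present: derived state 'present' in Beta, Delta, Eta, and Zeta only — synapomorphy for {Beta, Delta, Eta, Zeta}.
Most parsimonious ingroup topology: (((((Delta,Zeta),Eta),Beta),Epsilon),Alpha).
Zeta and Delta form a cherry on this tree, so they are sister taxa.

Delta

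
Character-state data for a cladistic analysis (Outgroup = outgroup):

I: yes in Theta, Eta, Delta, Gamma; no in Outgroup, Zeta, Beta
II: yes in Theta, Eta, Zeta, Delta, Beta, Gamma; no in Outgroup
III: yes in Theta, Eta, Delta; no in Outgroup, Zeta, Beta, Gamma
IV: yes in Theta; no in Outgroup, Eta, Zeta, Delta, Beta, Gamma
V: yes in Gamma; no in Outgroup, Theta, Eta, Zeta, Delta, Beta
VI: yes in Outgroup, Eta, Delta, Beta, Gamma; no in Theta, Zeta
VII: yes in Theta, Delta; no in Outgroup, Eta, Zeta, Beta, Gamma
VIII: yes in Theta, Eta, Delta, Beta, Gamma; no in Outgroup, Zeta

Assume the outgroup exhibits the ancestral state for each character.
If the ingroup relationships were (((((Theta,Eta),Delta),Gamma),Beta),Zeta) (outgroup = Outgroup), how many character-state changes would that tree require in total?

10

Map each character onto (((((Theta,Eta),Delta),Gamma),Beta),Zeta) (rooted by Outgroup) and count the minimum state changes it requires (Fitch parsimony):
I: 1; II: 1; III: 1; IV: 1; V: 1; VI: 2; VII: 2; VIII: 1.
Total tree length = 10.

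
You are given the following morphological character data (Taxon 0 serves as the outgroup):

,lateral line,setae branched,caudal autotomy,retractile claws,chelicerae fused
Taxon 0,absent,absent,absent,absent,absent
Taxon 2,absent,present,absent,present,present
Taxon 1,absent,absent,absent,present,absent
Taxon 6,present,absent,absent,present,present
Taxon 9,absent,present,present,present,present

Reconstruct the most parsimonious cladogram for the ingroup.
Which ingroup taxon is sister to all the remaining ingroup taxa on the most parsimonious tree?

The outgroup has state 'absent' for every character, so 'present' is the derived state throughout.
lateral line (derived state 'present') is unique to Taxon 6 (autapomorphy; uninformative for grouping).
setae branched (derived state 'present') is shared by Taxon 2 and Taxon 9 — a synapomorphy uniting that clade.
caudal autotomy (derived state 'present') is unique to Taxon 9 (autapomorphy; uninformative for grouping).
retractile claws (derived state 'present') is shared by all ingroup taxa — unites the whole ingroup.
Only Taxon 2, Taxon 6, and Taxon 9 show the derived state 'present' for chelicerae fused, supporting them as a clade.
Most parsimonious ingroup topology: (((Taxon 2,Taxon 9),Taxon 6),Taxon 1).
Taxon 1 is sister to the clade containing all other ingroup taxa, so it is the earliest-diverging (most basal) ingroup lineage.

Taxon 1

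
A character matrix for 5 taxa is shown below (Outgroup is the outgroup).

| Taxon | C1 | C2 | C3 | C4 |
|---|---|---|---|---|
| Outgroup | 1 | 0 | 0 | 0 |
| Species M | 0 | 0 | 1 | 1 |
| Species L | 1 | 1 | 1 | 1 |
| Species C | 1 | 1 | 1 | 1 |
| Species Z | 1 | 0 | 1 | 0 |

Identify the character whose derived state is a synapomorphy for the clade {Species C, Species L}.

C2

Character polarity is set by the outgroup: the derived state is whichever differs from the outgroup's state, so for C1 the derived state is '0', and for the remaining characters it is '1'.
C1 (derived state '0') is unique to Species M (autapomorphy; uninformative for grouping).
C2 (derived state '1') is shared by Species C and Species L — a synapomorphy uniting that clade.
All ingroup taxa share the derived state '1' for C3; it defines the ingroup but does not resolve relationships within it.
C4: derived state '1' in Species C, Species L, and Species M only — synapomorphy for {Species C, Species L, Species M}.
Most parsimonious ingroup topology: ((Species M,(Species L,Species C)),Species Z).
The clade {Species C, Species L} is supported by C2: its derived state '1' occurs in exactly those taxa and in no other taxon (including the outgroup).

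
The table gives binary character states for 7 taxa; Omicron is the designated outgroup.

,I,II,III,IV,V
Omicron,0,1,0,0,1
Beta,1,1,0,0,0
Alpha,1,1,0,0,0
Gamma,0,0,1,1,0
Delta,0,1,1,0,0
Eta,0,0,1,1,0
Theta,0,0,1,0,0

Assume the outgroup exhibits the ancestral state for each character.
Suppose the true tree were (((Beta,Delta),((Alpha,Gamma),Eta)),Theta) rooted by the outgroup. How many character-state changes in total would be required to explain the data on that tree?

Map each character onto (((Beta,Delta),((Alpha,Gamma),Eta)),Theta) (rooted by Omicron) and count the minimum state changes it requires (Fitch parsimony):
I: 2; II: 3; III: 3; IV: 2; V: 1.
Total tree length = 11.

11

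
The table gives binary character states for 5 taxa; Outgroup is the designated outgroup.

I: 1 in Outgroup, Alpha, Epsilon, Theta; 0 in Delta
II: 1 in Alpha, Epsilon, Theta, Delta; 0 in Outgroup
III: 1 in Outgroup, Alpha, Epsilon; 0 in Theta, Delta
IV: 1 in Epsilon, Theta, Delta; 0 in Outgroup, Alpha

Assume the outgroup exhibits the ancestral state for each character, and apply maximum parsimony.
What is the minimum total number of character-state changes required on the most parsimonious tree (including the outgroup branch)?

4

Character polarity is set by the outgroup: the derived state is whichever differs from the outgroup's state, so for I, III the derived state is '0', and for the remaining characters it is '1'.
I: derived state '0' in Delta only — an autapomorphy, so it tells us nothing about relationships among taxa.
II (derived state '1') is shared by all ingroup taxa — unites the whole ingroup.
Only Delta and Theta show the derived state '0' for III, supporting them as a clade.
Only Delta, Epsilon, and Theta show the derived state '1' for IV, supporting them as a clade.
Most parsimonious ingroup topology: (Alpha,(Epsilon,(Theta,Delta))).
Changes per character on this tree: I: 1; II: 1; III: 1; IV: 1.
Total = 4.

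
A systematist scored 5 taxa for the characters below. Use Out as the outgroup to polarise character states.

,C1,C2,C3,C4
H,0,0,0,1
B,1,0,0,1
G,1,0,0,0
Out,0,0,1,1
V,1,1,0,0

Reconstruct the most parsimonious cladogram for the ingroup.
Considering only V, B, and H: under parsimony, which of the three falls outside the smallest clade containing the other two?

Character polarity is set by the outgroup: the derived state is whichever differs from the outgroup's state, so for C3, C4 the derived state is '0', and for the remaining characters it is '1'.
Only B, G, and V show the derived state '1' for C1, supporting them as a clade.
C2: derived state '1' in V only — an autapomorphy, so it tells us nothing about relationships among taxa.
C3 (derived state '0') is shared by all ingroup taxa — unites the whole ingroup.
C4: derived state '0' in G and V only — synapomorphy for {G, V}.
Most parsimonious ingroup topology: (((V,G),B),H).
V and B share a more recent common ancestor with each other than either does with H, so H is the least closely related of the three.

H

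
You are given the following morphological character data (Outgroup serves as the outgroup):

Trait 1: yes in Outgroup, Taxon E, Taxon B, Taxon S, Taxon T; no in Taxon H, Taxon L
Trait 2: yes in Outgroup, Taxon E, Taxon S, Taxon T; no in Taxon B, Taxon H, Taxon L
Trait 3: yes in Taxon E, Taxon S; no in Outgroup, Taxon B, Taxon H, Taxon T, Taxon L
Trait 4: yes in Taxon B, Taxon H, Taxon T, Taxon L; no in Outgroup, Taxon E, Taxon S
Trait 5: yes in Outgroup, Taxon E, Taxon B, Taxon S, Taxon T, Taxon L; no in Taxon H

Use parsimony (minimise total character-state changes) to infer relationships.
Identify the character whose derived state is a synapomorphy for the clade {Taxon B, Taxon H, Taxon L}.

Character polarity is set by the outgroup: the derived state is whichever differs from the outgroup's state, so for Trait 1, Trait 2, Trait 5 the derived state is 'no', and for the remaining characters it is 'yes'.
Trait 1 (derived state 'no') is shared by Taxon H and Taxon L — a synapomorphy uniting that clade.
Only Taxon B, Taxon H, and Taxon L show the derived state 'no' for Trait 2, supporting them as a clade.
Only Taxon E and Taxon S show the derived state 'yes' for Trait 3, supporting them as a clade.
Only Taxon B, Taxon H, Taxon L, and Taxon T show the derived state 'yes' for Trait 4, supporting them as a clade.
Trait 5 (derived state 'no') is unique to Taxon H (autapomorphy; uninformative for grouping).
Most parsimonious ingroup topology: ((Taxon E,Taxon S),((Taxon B,(Taxon H,Taxon L)),Taxon T)).
The clade {Taxon B, Taxon H, Taxon L} is supported by Trait 2: its derived state 'no' occurs in exactly those taxa and in no other taxon (including the outgroup).

Trait 2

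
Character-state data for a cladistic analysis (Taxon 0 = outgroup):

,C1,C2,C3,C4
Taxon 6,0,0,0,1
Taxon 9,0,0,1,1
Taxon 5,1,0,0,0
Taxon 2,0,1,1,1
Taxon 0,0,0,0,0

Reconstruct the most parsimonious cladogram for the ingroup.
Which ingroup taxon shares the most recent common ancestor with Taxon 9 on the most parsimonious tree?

The outgroup has state '0' for every character, so '1' is the derived state throughout.
C1 (derived state '1') is unique to Taxon 5 (autapomorphy; uninformative for grouping).
C2: derived state '1' in Taxon 2 only — an autapomorphy, so it tells us nothing about relationships among taxa.
Only Taxon 2 and Taxon 9 show the derived state '1' for C3, supporting them as a clade.
Only Taxon 2, Taxon 6, and Taxon 9 show the derived state '1' for C4, supporting them as a clade.
Most parsimonious ingroup topology: ((Taxon 6,(Taxon 2,Taxon 9)),Taxon 5).
Taxon 9 and Taxon 2 form a cherry on this tree, so they are sister taxa.

Taxon 2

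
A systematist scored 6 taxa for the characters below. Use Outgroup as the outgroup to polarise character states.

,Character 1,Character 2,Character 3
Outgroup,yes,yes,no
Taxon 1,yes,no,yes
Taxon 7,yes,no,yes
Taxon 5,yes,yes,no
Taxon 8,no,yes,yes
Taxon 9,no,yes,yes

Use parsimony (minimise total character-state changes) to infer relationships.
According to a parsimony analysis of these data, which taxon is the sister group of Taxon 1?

Taxon 7

Character polarity is set by the outgroup: the derived state is whichever differs from the outgroup's state, so for Character 1, Character 2 the derived state is 'no', and for the remaining characters it is 'yes'.
Character 1 (derived state 'no') is shared by Taxon 8 and Taxon 9 — a synapomorphy uniting that clade.
Character 2: derived state 'no' in Taxon 1 and Taxon 7 only — synapomorphy for {Taxon 1, Taxon 7}.
Character 3 (derived state 'yes') is shared by Taxon 1, Taxon 7, Taxon 8, and Taxon 9 — a synapomorphy uniting that clade.
Most parsimonious ingroup topology: (((Taxon 1,Taxon 7),(Taxon 8,Taxon 9)),Taxon 5).
Taxon 1 and Taxon 7 form a cherry on this tree, so they are sister taxa.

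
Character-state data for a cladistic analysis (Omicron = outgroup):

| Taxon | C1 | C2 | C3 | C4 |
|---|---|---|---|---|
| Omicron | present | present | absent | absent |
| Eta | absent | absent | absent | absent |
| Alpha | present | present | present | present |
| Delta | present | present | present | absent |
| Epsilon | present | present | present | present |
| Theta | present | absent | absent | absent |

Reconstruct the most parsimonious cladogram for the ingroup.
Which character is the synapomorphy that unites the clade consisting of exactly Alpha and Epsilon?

Character polarity is set by the outgroup: the derived state is whichever differs from the outgroup's state, so for C1, C2 the derived state is 'absent', and for the remaining characters it is 'present'.
C1: derived state 'absent' in Eta only — an autapomorphy, so it tells us nothing about relationships among taxa.
C2: derived state 'absent' in Eta and Theta only — synapomorphy for {Eta, Theta}.
C3 (derived state 'present') is shared by Alpha, Delta, and Epsilon — a synapomorphy uniting that clade.
C4: derived state 'present' in Alpha and Epsilon only — synapomorphy for {Alpha, Epsilon}.
Most parsimonious ingroup topology: ((Eta,Theta),((Alpha,Epsilon),Delta)).
The clade {Alpha, Epsilon} is supported by C4: its derived state 'present' occurs in exactly those taxa and in no other taxon (including the outgroup).

C4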